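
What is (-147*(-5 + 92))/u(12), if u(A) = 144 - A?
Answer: -4263/44 ≈ -96.886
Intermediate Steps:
(-147*(-5 + 92))/u(12) = (-147*(-5 + 92))/(144 - 1*12) = (-147*87)/(144 - 12) = -12789/132 = -12789*1/132 = -4263/44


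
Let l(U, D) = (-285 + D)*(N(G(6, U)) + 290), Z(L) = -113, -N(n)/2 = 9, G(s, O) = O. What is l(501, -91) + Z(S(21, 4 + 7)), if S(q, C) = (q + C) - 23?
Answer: -102385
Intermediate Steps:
N(n) = -18 (N(n) = -2*9 = -18)
S(q, C) = -23 + C + q (S(q, C) = (C + q) - 23 = -23 + C + q)
l(U, D) = -77520 + 272*D (l(U, D) = (-285 + D)*(-18 + 290) = (-285 + D)*272 = -77520 + 272*D)
l(501, -91) + Z(S(21, 4 + 7)) = (-77520 + 272*(-91)) - 113 = (-77520 - 24752) - 113 = -102272 - 113 = -102385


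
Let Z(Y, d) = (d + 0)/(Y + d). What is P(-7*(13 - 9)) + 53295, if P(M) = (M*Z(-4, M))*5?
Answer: 106345/2 ≈ 53173.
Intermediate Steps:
Z(Y, d) = d/(Y + d)
P(M) = 5*M**2/(-4 + M) (P(M) = (M*(M/(-4 + M)))*5 = (M**2/(-4 + M))*5 = 5*M**2/(-4 + M))
P(-7*(13 - 9)) + 53295 = 5*(-7*(13 - 9))**2/(-4 - 7*(13 - 9)) + 53295 = 5*(-7*4)**2/(-4 - 7*4) + 53295 = 5*(-28)**2/(-4 - 28) + 53295 = 5*784/(-32) + 53295 = 5*784*(-1/32) + 53295 = -245/2 + 53295 = 106345/2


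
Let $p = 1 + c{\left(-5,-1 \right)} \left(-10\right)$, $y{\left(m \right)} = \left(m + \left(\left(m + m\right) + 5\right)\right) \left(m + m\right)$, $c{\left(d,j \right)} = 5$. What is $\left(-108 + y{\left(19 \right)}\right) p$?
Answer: $-110152$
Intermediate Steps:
$y{\left(m \right)} = 2 m \left(5 + 3 m\right)$ ($y{\left(m \right)} = \left(m + \left(2 m + 5\right)\right) 2 m = \left(m + \left(5 + 2 m\right)\right) 2 m = \left(5 + 3 m\right) 2 m = 2 m \left(5 + 3 m\right)$)
$p = -49$ ($p = 1 + 5 \left(-10\right) = 1 - 50 = -49$)
$\left(-108 + y{\left(19 \right)}\right) p = \left(-108 + 2 \cdot 19 \left(5 + 3 \cdot 19\right)\right) \left(-49\right) = \left(-108 + 2 \cdot 19 \left(5 + 57\right)\right) \left(-49\right) = \left(-108 + 2 \cdot 19 \cdot 62\right) \left(-49\right) = \left(-108 + 2356\right) \left(-49\right) = 2248 \left(-49\right) = -110152$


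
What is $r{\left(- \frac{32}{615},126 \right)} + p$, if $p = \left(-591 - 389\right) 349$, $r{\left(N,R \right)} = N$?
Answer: $- \frac{210342332}{615} \approx -3.4202 \cdot 10^{5}$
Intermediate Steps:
$p = -342020$ ($p = \left(-980\right) 349 = -342020$)
$r{\left(- \frac{32}{615},126 \right)} + p = - \frac{32}{615} - 342020 = - \frac{210342332}{615}$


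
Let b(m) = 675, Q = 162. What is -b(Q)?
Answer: -675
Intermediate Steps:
-b(Q) = -1*675 = -675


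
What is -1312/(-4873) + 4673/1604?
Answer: 24875977/7816292 ≈ 3.1826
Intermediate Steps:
-1312/(-4873) + 4673/1604 = -1312*(-1/4873) + 4673*(1/1604) = 1312/4873 + 4673/1604 = 24875977/7816292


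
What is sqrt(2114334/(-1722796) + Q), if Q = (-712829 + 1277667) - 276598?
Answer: sqrt(213875047070269494)/861398 ≈ 536.88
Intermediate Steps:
Q = 288240 (Q = 564838 - 276598 = 288240)
sqrt(2114334/(-1722796) + Q) = sqrt(2114334/(-1722796) + 288240) = sqrt(2114334*(-1/1722796) + 288240) = sqrt(-1057167/861398 + 288240) = sqrt(248288302353/861398) = sqrt(213875047070269494)/861398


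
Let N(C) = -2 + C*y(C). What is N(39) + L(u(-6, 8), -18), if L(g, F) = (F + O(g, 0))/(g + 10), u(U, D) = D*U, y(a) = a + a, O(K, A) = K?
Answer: 57793/19 ≈ 3041.7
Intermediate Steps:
y(a) = 2*a
L(g, F) = (F + g)/(10 + g) (L(g, F) = (F + g)/(g + 10) = (F + g)/(10 + g))
N(C) = -2 + 2*C² (N(C) = -2 + C*(2*C) = -2 + 2*C²)
N(39) + L(u(-6, 8), -18) = (-2 + 2*39²) + (-18 + 8*(-6))/(10 + 8*(-6)) = (-2 + 2*1521) + (-18 - 48)/(10 - 48) = (-2 + 3042) - 66/(-38) = 3040 - 1/38*(-66) = 3040 + 33/19 = 57793/19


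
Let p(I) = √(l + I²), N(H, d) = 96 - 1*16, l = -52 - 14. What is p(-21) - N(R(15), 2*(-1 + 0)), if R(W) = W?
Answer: -80 + 5*√15 ≈ -60.635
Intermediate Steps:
l = -66
N(H, d) = 80 (N(H, d) = 96 - 16 = 80)
p(I) = √(-66 + I²)
p(-21) - N(R(15), 2*(-1 + 0)) = √(-66 + (-21)²) - 1*80 = √(-66 + 441) - 80 = √375 - 80 = 5*√15 - 80 = -80 + 5*√15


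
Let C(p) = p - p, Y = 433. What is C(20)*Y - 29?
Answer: -29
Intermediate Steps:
C(p) = 0
C(20)*Y - 29 = 0*433 - 29 = 0 - 29 = -29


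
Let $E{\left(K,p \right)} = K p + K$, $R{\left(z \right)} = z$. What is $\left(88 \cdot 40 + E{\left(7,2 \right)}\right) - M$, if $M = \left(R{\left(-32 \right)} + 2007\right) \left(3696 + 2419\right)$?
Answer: $-12073584$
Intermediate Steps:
$E{\left(K,p \right)} = K + K p$
$M = 12077125$ ($M = \left(-32 + 2007\right) \left(3696 + 2419\right) = 1975 \cdot 6115 = 12077125$)
$\left(88 \cdot 40 + E{\left(7,2 \right)}\right) - M = \left(88 \cdot 40 + 7 \left(1 + 2\right)\right) - 12077125 = \left(3520 + 7 \cdot 3\right) - 12077125 = \left(3520 + 21\right) - 12077125 = 3541 - 12077125 = -12073584$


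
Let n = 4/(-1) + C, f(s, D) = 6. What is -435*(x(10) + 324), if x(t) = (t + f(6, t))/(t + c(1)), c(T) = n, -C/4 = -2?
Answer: -990060/7 ≈ -1.4144e+5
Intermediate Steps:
C = 8 (C = -4*(-2) = 8)
n = 4 (n = 4/(-1) + 8 = 4*(-1) + 8 = -4 + 8 = 4)
c(T) = 4
x(t) = (6 + t)/(4 + t) (x(t) = (t + 6)/(t + 4) = (6 + t)/(4 + t))
-435*(x(10) + 324) = -435*((6 + 10)/(4 + 10) + 324) = -435*(16/14 + 324) = -435*((1/14)*16 + 324) = -435*(8/7 + 324) = -435*2276/7 = -990060/7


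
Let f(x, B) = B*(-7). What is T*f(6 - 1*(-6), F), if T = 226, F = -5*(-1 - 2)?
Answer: -23730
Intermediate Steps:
F = 15 (F = -5*(-3) = 15)
f(x, B) = -7*B
T*f(6 - 1*(-6), F) = 226*(-7*15) = 226*(-105) = -23730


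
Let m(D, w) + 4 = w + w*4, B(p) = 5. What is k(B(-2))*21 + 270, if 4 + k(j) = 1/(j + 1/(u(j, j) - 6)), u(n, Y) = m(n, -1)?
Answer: 14079/74 ≈ 190.26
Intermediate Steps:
m(D, w) = -4 + 5*w (m(D, w) = -4 + (w + w*4) = -4 + (w + 4*w) = -4 + 5*w)
u(n, Y) = -9 (u(n, Y) = -4 + 5*(-1) = -4 - 5 = -9)
k(j) = -4 + 1/(-1/15 + j) (k(j) = -4 + 1/(j + 1/(-9 - 6)) = -4 + 1/(j + 1/(-15)) = -4 + 1/(j - 1/15) = -4 + 1/(-1/15 + j))
k(B(-2))*21 + 270 = ((19 - 60*5)/(-1 + 15*5))*21 + 270 = ((19 - 300)/(-1 + 75))*21 + 270 = (-281/74)*21 + 270 = ((1/74)*(-281))*21 + 270 = -281/74*21 + 270 = -5901/74 + 270 = 14079/74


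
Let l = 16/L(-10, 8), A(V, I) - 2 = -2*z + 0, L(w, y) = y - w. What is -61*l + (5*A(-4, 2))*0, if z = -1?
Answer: -488/9 ≈ -54.222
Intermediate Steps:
A(V, I) = 4 (A(V, I) = 2 + (-2*(-1) + 0) = 2 + (2 + 0) = 2 + 2 = 4)
l = 8/9 (l = 16/(8 - 1*(-10)) = 16/(8 + 10) = 16/18 = 16*(1/18) = 8/9 ≈ 0.88889)
-61*l + (5*A(-4, 2))*0 = -61*8/9 + (5*4)*0 = -488/9 + 20*0 = -488/9 + 0 = -488/9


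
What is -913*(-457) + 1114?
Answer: 418355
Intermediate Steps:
-913*(-457) + 1114 = 417241 + 1114 = 418355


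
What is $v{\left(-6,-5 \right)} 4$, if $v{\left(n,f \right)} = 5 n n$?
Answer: $720$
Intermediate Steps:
$v{\left(n,f \right)} = 5 n^{2}$
$v{\left(-6,-5 \right)} 4 = 5 \left(-6\right)^{2} \cdot 4 = 5 \cdot 36 \cdot 4 = 180 \cdot 4 = 720$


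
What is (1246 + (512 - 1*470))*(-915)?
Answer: -1178520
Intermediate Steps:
(1246 + (512 - 1*470))*(-915) = (1246 + (512 - 470))*(-915) = (1246 + 42)*(-915) = 1288*(-915) = -1178520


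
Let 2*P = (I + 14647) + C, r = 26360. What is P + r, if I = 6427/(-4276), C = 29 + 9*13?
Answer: 288679161/8552 ≈ 33756.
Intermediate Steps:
C = 146 (C = 29 + 117 = 146)
I = -6427/4276 (I = 6427*(-1/4276) = -6427/4276 ≈ -1.5030)
P = 63248441/8552 (P = ((-6427/4276 + 14647) + 146)/2 = (62624145/4276 + 146)/2 = (1/2)*(63248441/4276) = 63248441/8552 ≈ 7395.8)
P + r = 63248441/8552 + 26360 = 288679161/8552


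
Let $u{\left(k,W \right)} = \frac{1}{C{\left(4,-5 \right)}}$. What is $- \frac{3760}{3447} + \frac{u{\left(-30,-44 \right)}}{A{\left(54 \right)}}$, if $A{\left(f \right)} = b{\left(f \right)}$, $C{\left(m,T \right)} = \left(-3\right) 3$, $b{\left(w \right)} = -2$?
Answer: $- \frac{793}{766} \approx -1.0352$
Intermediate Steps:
$C{\left(m,T \right)} = -9$
$u{\left(k,W \right)} = - \frac{1}{9}$ ($u{\left(k,W \right)} = \frac{1}{-9} = - \frac{1}{9}$)
$A{\left(f \right)} = -2$
$- \frac{3760}{3447} + \frac{u{\left(-30,-44 \right)}}{A{\left(54 \right)}} = - \frac{3760}{3447} - \frac{1}{9 \left(-2\right)} = \left(-3760\right) \frac{1}{3447} - - \frac{1}{18} = - \frac{3760}{3447} + \frac{1}{18} = - \frac{793}{766}$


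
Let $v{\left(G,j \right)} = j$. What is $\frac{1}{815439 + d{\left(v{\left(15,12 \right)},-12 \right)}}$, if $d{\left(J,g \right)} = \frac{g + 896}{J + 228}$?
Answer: $\frac{60}{48926561} \approx 1.2263 \cdot 10^{-6}$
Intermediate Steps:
$d{\left(J,g \right)} = \frac{896 + g}{228 + J}$
$\frac{1}{815439 + d{\left(v{\left(15,12 \right)},-12 \right)}} = \frac{1}{815439 + \frac{896 - 12}{228 + 12}} = \frac{1}{815439 + \frac{1}{240} \cdot 884} = \frac{1}{815439 + \frac{221}{60}} = \frac{1}{\frac{48926561}{60}} = \frac{60}{48926561}$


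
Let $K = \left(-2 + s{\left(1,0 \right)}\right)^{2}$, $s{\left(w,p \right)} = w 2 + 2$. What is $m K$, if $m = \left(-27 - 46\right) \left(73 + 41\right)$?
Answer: $-33288$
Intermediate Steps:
$s{\left(w,p \right)} = 2 + 2 w$ ($s{\left(w,p \right)} = 2 w + 2 = 2 + 2 w$)
$m = -8322$ ($m = \left(-73\right) 114 = -8322$)
$K = 4$ ($K = \left(-2 + \left(2 + 2 \cdot 1\right)\right)^{2} = \left(-2 + \left(2 + 2\right)\right)^{2} = \left(-2 + 4\right)^{2} = 2^{2} = 4$)
$m K = \left(-8322\right) 4 = -33288$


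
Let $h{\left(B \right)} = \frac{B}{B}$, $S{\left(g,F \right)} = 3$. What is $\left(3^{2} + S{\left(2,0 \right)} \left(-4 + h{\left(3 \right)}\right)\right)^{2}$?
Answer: $0$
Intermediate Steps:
$h{\left(B \right)} = 1$
$\left(3^{2} + S{\left(2,0 \right)} \left(-4 + h{\left(3 \right)}\right)\right)^{2} = \left(3^{2} + 3 \left(-4 + 1\right)\right)^{2} = \left(9 + 3 \left(-3\right)\right)^{2} = \left(9 - 9\right)^{2} = 0^{2} = 0$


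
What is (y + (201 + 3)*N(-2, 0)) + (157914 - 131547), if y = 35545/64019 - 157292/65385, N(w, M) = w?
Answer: 108653573448362/4185882315 ≈ 25957.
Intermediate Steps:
y = -7745566723/4185882315 (y = 35545*(1/64019) - 157292*1/65385 = 35545/64019 - 157292/65385 = -7745566723/4185882315 ≈ -1.8504)
(y + (201 + 3)*N(-2, 0)) + (157914 - 131547) = (-7745566723/4185882315 + (201 + 3)*(-2)) + (157914 - 131547) = (-7745566723/4185882315 + 204*(-2)) + 26367 = (-7745566723/4185882315 - 408) + 26367 = -1715585551243/4185882315 + 26367 = 108653573448362/4185882315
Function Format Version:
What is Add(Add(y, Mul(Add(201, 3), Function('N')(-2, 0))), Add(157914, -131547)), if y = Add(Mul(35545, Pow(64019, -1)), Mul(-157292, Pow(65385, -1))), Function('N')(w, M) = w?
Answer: Rational(108653573448362, 4185882315) ≈ 25957.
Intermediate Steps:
y = Rational(-7745566723, 4185882315) (y = Add(Mul(35545, Rational(1, 64019)), Mul(-157292, Rational(1, 65385))) = Add(Rational(35545, 64019), Rational(-157292, 65385)) = Rational(-7745566723, 4185882315) ≈ -1.8504)
Add(Add(y, Mul(Add(201, 3), Function('N')(-2, 0))), Add(157914, -131547)) = Add(Add(Rational(-7745566723, 4185882315), Mul(Add(201, 3), -2)), Add(157914, -131547)) = Add(Add(Rational(-7745566723, 4185882315), Mul(204, -2)), 26367) = Add(Add(Rational(-7745566723, 4185882315), -408), 26367) = Add(Rational(-1715585551243, 4185882315), 26367) = Rational(108653573448362, 4185882315)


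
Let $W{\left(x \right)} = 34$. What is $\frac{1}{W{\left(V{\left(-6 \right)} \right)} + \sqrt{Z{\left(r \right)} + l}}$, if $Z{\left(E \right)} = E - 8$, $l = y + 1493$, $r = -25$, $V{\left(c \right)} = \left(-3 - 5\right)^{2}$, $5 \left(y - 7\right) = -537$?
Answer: $- \frac{85}{509} + \frac{\sqrt{33990}}{1018} \approx 0.01411$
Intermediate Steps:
$y = - \frac{502}{5}$ ($y = 7 + \frac{1}{5} \left(-537\right) = 7 - \frac{537}{5} = - \frac{502}{5} \approx -100.4$)
$V{\left(c \right)} = 64$ ($V{\left(c \right)} = \left(-8\right)^{2} = 64$)
$l = \frac{6963}{5}$ ($l = - \frac{502}{5} + 1493 = \frac{6963}{5} \approx 1392.6$)
$Z{\left(E \right)} = -8 + E$
$\frac{1}{W{\left(V{\left(-6 \right)} \right)} + \sqrt{Z{\left(r \right)} + l}} = \frac{1}{34 + \sqrt{\left(-8 - 25\right) + \frac{6963}{5}}} = \frac{1}{34 + \sqrt{-33 + \frac{6963}{5}}} = \frac{1}{34 + \sqrt{\frac{6798}{5}}} = \frac{1}{34 + \frac{\sqrt{33990}}{5}}$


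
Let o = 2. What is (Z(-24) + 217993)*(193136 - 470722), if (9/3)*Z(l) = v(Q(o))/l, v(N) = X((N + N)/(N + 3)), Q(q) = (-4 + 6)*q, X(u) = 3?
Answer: -726141519983/12 ≈ -6.0512e+10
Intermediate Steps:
Q(q) = 2*q
v(N) = 3
Z(l) = 1/l (Z(l) = (3/l)/3 = 1/l)
(Z(-24) + 217993)*(193136 - 470722) = (1/(-24) + 217993)*(193136 - 470722) = (-1/24 + 217993)*(-277586) = (5231831/24)*(-277586) = -726141519983/12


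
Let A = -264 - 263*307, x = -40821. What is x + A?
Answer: -121826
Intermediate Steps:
A = -81005 (A = -264 - 80741 = -81005)
x + A = -40821 - 81005 = -121826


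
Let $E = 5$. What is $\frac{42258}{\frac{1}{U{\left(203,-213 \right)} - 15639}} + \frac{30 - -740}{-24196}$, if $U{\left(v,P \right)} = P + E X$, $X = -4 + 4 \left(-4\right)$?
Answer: $- \frac{8155257154753}{12098} \approx -6.741 \cdot 10^{8}$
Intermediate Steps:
$X = -20$ ($X = -4 - 16 = -20$)
$U{\left(v,P \right)} = -100 + P$ ($U{\left(v,P \right)} = P + 5 \left(-20\right) = P - 100 = -100 + P$)
$\frac{42258}{\frac{1}{U{\left(203,-213 \right)} - 15639}} + \frac{30 - -740}{-24196} = \frac{42258}{\frac{1}{\left(-100 - 213\right) - 15639}} + \frac{30 - -740}{-24196} = \frac{42258}{\frac{1}{-313 - 15639}} + \left(30 + 740\right) \left(- \frac{1}{24196}\right) = \frac{42258}{\frac{1}{-15952}} + 770 \left(- \frac{1}{24196}\right) = \frac{42258}{- \frac{1}{15952}} - \frac{385}{12098} = 42258 \left(-15952\right) - \frac{385}{12098} = -674099616 - \frac{385}{12098} = - \frac{8155257154753}{12098}$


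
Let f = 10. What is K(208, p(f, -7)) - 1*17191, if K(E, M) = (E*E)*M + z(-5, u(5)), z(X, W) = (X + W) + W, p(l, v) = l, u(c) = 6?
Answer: 415456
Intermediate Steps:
z(X, W) = X + 2*W (z(X, W) = (W + X) + W = X + 2*W)
K(E, M) = 7 + M*E² (K(E, M) = (E*E)*M + (-5 + 2*6) = E²*M + (-5 + 12) = M*E² + 7 = 7 + M*E²)
K(208, p(f, -7)) - 1*17191 = (7 + 10*208²) - 1*17191 = (7 + 10*43264) - 17191 = (7 + 432640) - 17191 = 432647 - 17191 = 415456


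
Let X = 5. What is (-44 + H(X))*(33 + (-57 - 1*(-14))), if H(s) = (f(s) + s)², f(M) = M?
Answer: -560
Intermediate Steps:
H(s) = 4*s² (H(s) = (s + s)² = (2*s)² = 4*s²)
(-44 + H(X))*(33 + (-57 - 1*(-14))) = (-44 + 4*5²)*(33 + (-57 - 1*(-14))) = (-44 + 4*25)*(33 + (-57 + 14)) = (-44 + 100)*(33 - 43) = 56*(-10) = -560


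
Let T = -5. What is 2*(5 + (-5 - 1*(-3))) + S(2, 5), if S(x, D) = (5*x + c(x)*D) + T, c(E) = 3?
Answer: 26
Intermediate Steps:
S(x, D) = -5 + 3*D + 5*x (S(x, D) = (5*x + 3*D) - 5 = (3*D + 5*x) - 5 = -5 + 3*D + 5*x)
2*(5 + (-5 - 1*(-3))) + S(2, 5) = 2*(5 + (-5 - 1*(-3))) + (-5 + 3*5 + 5*2) = 2*(5 + (-5 + 3)) + (-5 + 15 + 10) = 2*(5 - 2) + 20 = 2*3 + 20 = 6 + 20 = 26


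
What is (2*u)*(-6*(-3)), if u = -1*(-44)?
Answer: 1584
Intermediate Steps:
u = 44
(2*u)*(-6*(-3)) = (2*44)*(-6*(-3)) = 88*18 = 1584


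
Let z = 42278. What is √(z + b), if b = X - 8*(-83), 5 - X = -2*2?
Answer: √42951 ≈ 207.25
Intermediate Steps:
X = 9 (X = 5 - (-2)*2 = 5 - 1*(-4) = 5 + 4 = 9)
b = 673 (b = 9 - 8*(-83) = 9 + 664 = 673)
√(z + b) = √(42278 + 673) = √42951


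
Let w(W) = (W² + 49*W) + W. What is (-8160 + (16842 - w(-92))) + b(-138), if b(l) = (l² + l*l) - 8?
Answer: 42898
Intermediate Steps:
w(W) = W² + 50*W
b(l) = -8 + 2*l² (b(l) = (l² + l²) - 8 = 2*l² - 8 = -8 + 2*l²)
(-8160 + (16842 - w(-92))) + b(-138) = (-8160 + (16842 - (-92)*(50 - 92))) + (-8 + 2*(-138)²) = (-8160 + (16842 - (-92)*(-42))) + (-8 + 2*19044) = (-8160 + (16842 - 1*3864)) + (-8 + 38088) = (-8160 + (16842 - 3864)) + 38080 = (-8160 + 12978) + 38080 = 4818 + 38080 = 42898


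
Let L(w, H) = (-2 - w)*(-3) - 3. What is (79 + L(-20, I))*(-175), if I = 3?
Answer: -3850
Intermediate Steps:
L(w, H) = 3 + 3*w (L(w, H) = (6 + 3*w) - 3 = 3 + 3*w)
(79 + L(-20, I))*(-175) = (79 + (3 + 3*(-20)))*(-175) = (79 + (3 - 60))*(-175) = (79 - 57)*(-175) = 22*(-175) = -3850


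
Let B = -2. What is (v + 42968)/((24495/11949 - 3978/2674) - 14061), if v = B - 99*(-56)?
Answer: -36904128030/10696520159 ≈ -3.4501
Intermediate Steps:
v = 5542 (v = -2 - 99*(-56) = -2 + 5544 = 5542)
(v + 42968)/((24495/11949 - 3978/2674) - 14061) = (5542 + 42968)/((24495/11949 - 3978/2674) - 14061) = 48510/((24495*(1/11949) - 3978*1/2674) - 14061) = 48510/((8165/3983 - 1989/1337) - 14061) = 48510/(427774/760753 - 14061) = 48510/(-10696520159/760753) = 48510*(-760753/10696520159) = -36904128030/10696520159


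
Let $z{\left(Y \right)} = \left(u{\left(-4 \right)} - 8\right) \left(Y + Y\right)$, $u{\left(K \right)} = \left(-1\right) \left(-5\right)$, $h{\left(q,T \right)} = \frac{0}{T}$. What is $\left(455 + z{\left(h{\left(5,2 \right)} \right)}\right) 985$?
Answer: $448175$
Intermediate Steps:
$h{\left(q,T \right)} = 0$
$u{\left(K \right)} = 5$
$z{\left(Y \right)} = - 6 Y$ ($z{\left(Y \right)} = \left(5 - 8\right) \left(Y + Y\right) = - 3 \cdot 2 Y = - 6 Y$)
$\left(455 + z{\left(h{\left(5,2 \right)} \right)}\right) 985 = \left(455 - 0\right) 985 = \left(455 + 0\right) 985 = 455 \cdot 985 = 448175$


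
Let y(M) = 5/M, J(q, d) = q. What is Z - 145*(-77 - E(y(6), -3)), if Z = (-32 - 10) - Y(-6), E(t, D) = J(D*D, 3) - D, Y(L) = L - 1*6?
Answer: 12875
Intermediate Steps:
Y(L) = -6 + L (Y(L) = L - 6 = -6 + L)
E(t, D) = D² - D (E(t, D) = D*D - D = D² - D)
Z = -30 (Z = (-32 - 10) - (-6 - 6) = -42 - 1*(-12) = -42 + 12 = -30)
Z - 145*(-77 - E(y(6), -3)) = -30 - 145*(-77 - (-3)*(-1 - 3)) = -30 - 145*(-77 - (-3)*(-4)) = -30 - 145*(-77 - 1*12) = -30 - 145*(-77 - 12) = -30 - 145*(-89) = -30 + 12905 = 12875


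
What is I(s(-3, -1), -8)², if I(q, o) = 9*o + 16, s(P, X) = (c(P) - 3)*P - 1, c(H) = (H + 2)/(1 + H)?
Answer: 3136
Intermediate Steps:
c(H) = (2 + H)/(1 + H)
s(P, X) = -1 + P*(-3 + (2 + P)/(1 + P)) (s(P, X) = ((2 + P)/(1 + P) - 3)*P - 1 = (-3 + (2 + P)/(1 + P))*P - 1 = P*(-3 + (2 + P)/(1 + P)) - 1 = -1 + P*(-3 + (2 + P)/(1 + P)))
I(q, o) = 16 + 9*o
I(s(-3, -1), -8)² = (16 + 9*(-8))² = (16 - 72)² = (-56)² = 3136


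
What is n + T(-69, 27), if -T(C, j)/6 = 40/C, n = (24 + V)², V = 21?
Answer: 46655/23 ≈ 2028.5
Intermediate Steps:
n = 2025 (n = (24 + 21)² = 45² = 2025)
T(C, j) = -240/C
n + T(-69, 27) = 2025 - 240/(-69) = 2025 - 240*(-1/69) = 2025 + 80/23 = 46655/23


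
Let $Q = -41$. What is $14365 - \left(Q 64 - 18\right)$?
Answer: $17007$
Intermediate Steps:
$14365 - \left(Q 64 - 18\right) = 14365 - \left(\left(-41\right) 64 - 18\right) = 14365 - \left(-2624 - 18\right) = 14365 - -2642 = 14365 + 2642 = 17007$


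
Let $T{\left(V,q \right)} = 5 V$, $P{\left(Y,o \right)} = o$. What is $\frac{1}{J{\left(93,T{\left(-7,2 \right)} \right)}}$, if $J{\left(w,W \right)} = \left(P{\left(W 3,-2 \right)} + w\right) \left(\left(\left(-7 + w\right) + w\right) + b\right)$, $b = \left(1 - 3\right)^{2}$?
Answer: $\frac{1}{16653} \approx 6.0049 \cdot 10^{-5}$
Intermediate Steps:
$b = 4$ ($b = \left(-2\right)^{2} = 4$)
$J{\left(w,W \right)} = \left(-3 + 2 w\right) \left(-2 + w\right)$ ($J{\left(w,W \right)} = \left(-2 + w\right) \left(\left(\left(-7 + w\right) + w\right) + 4\right) = \left(-2 + w\right) \left(\left(-7 + 2 w\right) + 4\right) = \left(-2 + w\right) \left(-3 + 2 w\right) = \left(-3 + 2 w\right) \left(-2 + w\right)$)
$\frac{1}{J{\left(93,T{\left(-7,2 \right)} \right)}} = \frac{1}{6 - 651 + 2 \cdot 93^{2}} = \frac{1}{6 - 651 + 2 \cdot 8649} = \frac{1}{6 - 651 + 17298} = \frac{1}{16653}$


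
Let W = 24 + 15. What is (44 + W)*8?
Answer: 664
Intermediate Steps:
W = 39
(44 + W)*8 = (44 + 39)*8 = 83*8 = 664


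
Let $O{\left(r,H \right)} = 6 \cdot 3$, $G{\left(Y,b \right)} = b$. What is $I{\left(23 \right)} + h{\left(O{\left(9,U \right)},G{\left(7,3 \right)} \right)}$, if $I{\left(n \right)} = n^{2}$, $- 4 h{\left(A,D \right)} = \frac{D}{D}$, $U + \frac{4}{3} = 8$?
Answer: $\frac{2115}{4} \approx 528.75$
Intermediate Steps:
$U = \frac{20}{3}$ ($U = - \frac{4}{3} + 8 = \frac{20}{3} \approx 6.6667$)
$O{\left(r,H \right)} = 18$
$h{\left(A,D \right)} = - \frac{1}{4}$ ($h{\left(A,D \right)} = - \frac{D \frac{1}{D}}{4} = \left(- \frac{1}{4}\right) 1 = - \frac{1}{4}$)
$I{\left(23 \right)} + h{\left(O{\left(9,U \right)},G{\left(7,3 \right)} \right)} = 23^{2} - \frac{1}{4} = 529 - \frac{1}{4} = \frac{2115}{4}$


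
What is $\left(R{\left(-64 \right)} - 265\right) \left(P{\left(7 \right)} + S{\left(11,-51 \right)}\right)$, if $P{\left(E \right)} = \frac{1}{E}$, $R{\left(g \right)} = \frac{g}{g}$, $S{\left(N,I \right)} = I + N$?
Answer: $\frac{73656}{7} \approx 10522.0$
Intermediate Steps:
$R{\left(g \right)} = 1$
$\left(R{\left(-64 \right)} - 265\right) \left(P{\left(7 \right)} + S{\left(11,-51 \right)}\right) = \left(1 - 265\right) \left(\frac{1}{7} + \left(-51 + 11\right)\right) = - 264 \left(\frac{1}{7} - 40\right) = \left(-264\right) \left(- \frac{279}{7}\right) = \frac{73656}{7}$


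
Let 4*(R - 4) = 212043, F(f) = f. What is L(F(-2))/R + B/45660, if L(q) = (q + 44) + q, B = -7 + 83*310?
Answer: 5462099257/9682613940 ≈ 0.56411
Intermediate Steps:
B = 25723 (B = -7 + 25730 = 25723)
L(q) = 44 + 2*q (L(q) = (44 + q) + q = 44 + 2*q)
R = 212059/4 (R = 4 + (1/4)*212043 = 4 + 212043/4 = 212059/4 ≈ 53015.)
L(F(-2))/R + B/45660 = (44 + 2*(-2))/(212059/4) + 25723/45660 = (44 - 4)*(4/212059) + 25723*(1/45660) = 40*(4/212059) + 25723/45660 = 160/212059 + 25723/45660 = 5462099257/9682613940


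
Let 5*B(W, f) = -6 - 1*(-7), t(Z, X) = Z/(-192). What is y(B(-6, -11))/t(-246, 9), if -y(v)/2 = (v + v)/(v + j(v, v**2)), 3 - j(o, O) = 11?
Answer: 128/1599 ≈ 0.080050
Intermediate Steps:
j(o, O) = -8 (j(o, O) = 3 - 1*11 = 3 - 11 = -8)
t(Z, X) = -Z/192 (t(Z, X) = Z*(-1/192) = -Z/192)
B(W, f) = 1/5 (B(W, f) = (-6 - 1*(-7))/5 = (-6 + 7)/5 = (1/5)*1 = 1/5)
y(v) = -4*v/(-8 + v) (y(v) = -2*(v + v)/(v - 8) = -2*2*v/(-8 + v) = -4*v/(-8 + v))
y(B(-6, -11))/t(-246, 9) = (-4*1/5/(-8 + 1/5))/((-1/192*(-246))) = (-4*1/5/(-39/5))/(41/32) = -4*1/5*(-5/39)*(32/41) = (4/39)*(32/41) = 128/1599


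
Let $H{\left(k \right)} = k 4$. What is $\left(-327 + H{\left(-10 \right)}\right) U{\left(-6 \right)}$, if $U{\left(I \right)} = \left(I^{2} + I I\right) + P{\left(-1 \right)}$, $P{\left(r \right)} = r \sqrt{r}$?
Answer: $-26424 + 367 i \approx -26424.0 + 367.0 i$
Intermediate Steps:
$P{\left(r \right)} = r^{\frac{3}{2}}$
$H{\left(k \right)} = 4 k$
$U{\left(I \right)} = - i + 2 I^{2}$ ($U{\left(I \right)} = \left(I^{2} + I I\right) + \left(-1\right)^{\frac{3}{2}} = \left(I^{2} + I^{2}\right) - i = 2 I^{2} - i = - i + 2 I^{2}$)
$\left(-327 + H{\left(-10 \right)}\right) U{\left(-6 \right)} = \left(-327 + 4 \left(-10\right)\right) \left(- i + 2 \left(-6\right)^{2}\right) = \left(-327 - 40\right) \left(- i + 2 \cdot 36\right) = - 367 \left(- i + 72\right) = - 367 \left(72 - i\right) = -26424 + 367 i$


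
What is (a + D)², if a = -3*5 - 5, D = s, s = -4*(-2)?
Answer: 144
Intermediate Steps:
s = 8
D = 8
a = -20 (a = -15 - 5 = -20)
(a + D)² = (-20 + 8)² = (-12)² = 144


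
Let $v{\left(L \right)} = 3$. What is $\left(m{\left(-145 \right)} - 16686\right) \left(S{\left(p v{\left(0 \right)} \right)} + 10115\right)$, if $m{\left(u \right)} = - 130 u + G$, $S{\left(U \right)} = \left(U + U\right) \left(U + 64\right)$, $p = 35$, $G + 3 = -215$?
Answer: $88747330$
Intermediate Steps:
$G = -218$ ($G = -3 - 215 = -218$)
$S{\left(U \right)} = 2 U \left(64 + U\right)$
$m{\left(u \right)} = -218 - 130 u$ ($m{\left(u \right)} = - 130 u - 218 = -218 - 130 u$)
$\left(m{\left(-145 \right)} - 16686\right) \left(S{\left(p v{\left(0 \right)} \right)} + 10115\right) = \left(\left(-218 - -18850\right) - 16686\right) \left(2 \cdot 35 \cdot 3 \left(64 + 35 \cdot 3\right) + 10115\right) = \left(\left(-218 + 18850\right) - 16686\right) \left(2 \cdot 105 \left(64 + 105\right) + 10115\right) = \left(18632 - 16686\right) \left(2 \cdot 105 \cdot 169 + 10115\right) = 1946 \left(35490 + 10115\right) = 1946 \cdot 45605 = 88747330$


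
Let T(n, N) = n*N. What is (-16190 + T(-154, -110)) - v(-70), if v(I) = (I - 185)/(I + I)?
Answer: 20949/28 ≈ 748.18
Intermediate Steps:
T(n, N) = N*n
v(I) = (-185 + I)/(2*I) (v(I) = (-185 + I)/((2*I)) = (-185 + I)*(1/(2*I)) = (-185 + I)/(2*I))
(-16190 + T(-154, -110)) - v(-70) = (-16190 - 110*(-154)) - (-185 - 70)/(2*(-70)) = (-16190 + 16940) - (-1)*(-255)/(2*70) = 750 - 1*51/28 = 750 - 51/28 = 20949/28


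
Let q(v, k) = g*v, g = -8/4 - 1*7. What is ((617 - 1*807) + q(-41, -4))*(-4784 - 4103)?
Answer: -1590773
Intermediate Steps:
g = -9 (g = -8*¼ - 7 = -2 - 7 = -9)
q(v, k) = -9*v
((617 - 1*807) + q(-41, -4))*(-4784 - 4103) = ((617 - 1*807) - 9*(-41))*(-4784 - 4103) = ((617 - 807) + 369)*(-8887) = (-190 + 369)*(-8887) = 179*(-8887) = -1590773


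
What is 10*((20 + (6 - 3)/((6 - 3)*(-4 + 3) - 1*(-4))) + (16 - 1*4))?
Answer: 350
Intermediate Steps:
10*((20 + (6 - 3)/((6 - 3)*(-4 + 3) - 1*(-4))) + (16 - 1*4)) = 10*((20 + 3/(3*(-1) + 4)) + (16 - 4)) = 10*((20 + 3/(-3 + 4)) + 12) = 10*((20 + 3/1) + 12) = 10*((20 + 3*1) + 12) = 10*((20 + 3) + 12) = 10*(23 + 12) = 10*35 = 350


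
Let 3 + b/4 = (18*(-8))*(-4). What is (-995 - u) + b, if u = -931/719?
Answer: 933474/719 ≈ 1298.3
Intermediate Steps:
b = 2292 (b = -12 + 4*((18*(-8))*(-4)) = -12 + 4*(-144*(-4)) = -12 + 4*576 = -12 + 2304 = 2292)
u = -931/719 (u = -931*1/719 = -931/719 ≈ -1.2949)
(-995 - u) + b = (-995 - 1*(-931/719)) + 2292 = (-995 + 931/719) + 2292 = -714474/719 + 2292 = 933474/719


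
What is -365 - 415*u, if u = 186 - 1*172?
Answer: -6175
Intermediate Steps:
u = 14 (u = 186 - 172 = 14)
-365 - 415*u = -365 - 415*14 = -365 - 5810 = -6175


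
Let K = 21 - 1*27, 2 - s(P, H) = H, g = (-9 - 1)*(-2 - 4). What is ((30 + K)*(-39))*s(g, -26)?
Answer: -26208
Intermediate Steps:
g = 60 (g = -10*(-6) = 60)
s(P, H) = 2 - H
K = -6 (K = 21 - 27 = -6)
((30 + K)*(-39))*s(g, -26) = ((30 - 6)*(-39))*(2 - 1*(-26)) = (24*(-39))*(2 + 26) = -936*28 = -26208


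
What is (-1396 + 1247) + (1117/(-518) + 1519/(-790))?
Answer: -15660763/102305 ≈ -153.08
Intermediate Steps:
(-1396 + 1247) + (1117/(-518) + 1519/(-790)) = -149 + (1117*(-1/518) + 1519*(-1/790)) = -149 + (-1117/518 - 1519/790) = -149 - 417318/102305 = -15660763/102305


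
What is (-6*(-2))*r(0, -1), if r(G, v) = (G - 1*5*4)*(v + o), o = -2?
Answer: 720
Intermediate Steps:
r(G, v) = (-20 + G)*(-2 + v) (r(G, v) = (G - 1*5*4)*(v - 2) = (G - 5*4)*(-2 + v) = (G - 20)*(-2 + v) = (-20 + G)*(-2 + v))
(-6*(-2))*r(0, -1) = (-6*(-2))*(40 - 20*(-1) - 2*0 + 0*(-1)) = 12*(40 + 20 + 0 + 0) = 12*60 = 720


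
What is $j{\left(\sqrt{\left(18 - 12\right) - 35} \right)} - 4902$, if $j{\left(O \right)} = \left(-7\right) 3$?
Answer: $-4923$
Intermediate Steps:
$j{\left(O \right)} = -21$
$j{\left(\sqrt{\left(18 - 12\right) - 35} \right)} - 4902 = -21 - 4902 = -4923$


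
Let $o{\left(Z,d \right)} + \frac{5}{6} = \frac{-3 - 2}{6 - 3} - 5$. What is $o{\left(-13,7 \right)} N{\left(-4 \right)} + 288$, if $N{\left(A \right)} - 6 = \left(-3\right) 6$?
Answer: $378$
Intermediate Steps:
$N{\left(A \right)} = -12$ ($N{\left(A \right)} = 6 - 18 = -12$)
$o{\left(Z,d \right)} = - \frac{15}{2}$ ($o{\left(Z,d \right)} = - \frac{5}{6} - \left(5 - \frac{-3 - 2}{6 - 3}\right) = - \frac{5}{6} - \left(5 - \frac{1}{3} \left(-5\right)\right) = - \frac{5}{6} + \left(\frac{1}{3} \left(-5\right) - 5\right) = - \frac{5}{6} - \frac{20}{3} = - \frac{15}{2}$)
$o{\left(-13,7 \right)} N{\left(-4 \right)} + 288 = \left(- \frac{15}{2}\right) \left(-12\right) + 288 = 90 + 288 = 378$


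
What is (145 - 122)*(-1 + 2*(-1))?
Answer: -69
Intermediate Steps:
(145 - 122)*(-1 + 2*(-1)) = 23*(-1 - 2) = 23*(-3) = -69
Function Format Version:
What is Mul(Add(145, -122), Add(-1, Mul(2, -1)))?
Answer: -69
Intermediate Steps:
Mul(Add(145, -122), Add(-1, Mul(2, -1))) = Mul(23, Add(-1, -2)) = Mul(23, -3) = -69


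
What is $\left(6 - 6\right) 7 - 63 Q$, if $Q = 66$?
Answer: $-4158$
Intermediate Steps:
$\left(6 - 6\right) 7 - 63 Q = \left(6 - 6\right) 7 - 4158 = 0 \cdot 7 - 4158 = 0 - 4158 = -4158$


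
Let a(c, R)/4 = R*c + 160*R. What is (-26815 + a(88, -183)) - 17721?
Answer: -226072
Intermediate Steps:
a(c, R) = 640*R + 4*R*c (a(c, R) = 4*(R*c + 160*R) = 4*(160*R + R*c) = 640*R + 4*R*c)
(-26815 + a(88, -183)) - 17721 = (-26815 + 4*(-183)*(160 + 88)) - 17721 = (-26815 + 4*(-183)*248) - 17721 = (-26815 - 181536) - 17721 = -208351 - 17721 = -226072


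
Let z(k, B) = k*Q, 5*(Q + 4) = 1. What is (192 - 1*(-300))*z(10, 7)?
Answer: -18696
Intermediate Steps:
Q = -19/5 (Q = -4 + (⅕)*1 = -4 + ⅕ = -19/5 ≈ -3.8000)
z(k, B) = -19*k/5 (z(k, B) = k*(-19/5) = -19*k/5)
(192 - 1*(-300))*z(10, 7) = (192 - 1*(-300))*(-19/5*10) = (192 + 300)*(-38) = 492*(-38) = -18696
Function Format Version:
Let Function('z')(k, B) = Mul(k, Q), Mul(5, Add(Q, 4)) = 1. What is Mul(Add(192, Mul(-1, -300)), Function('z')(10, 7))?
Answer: -18696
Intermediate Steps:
Q = Rational(-19, 5) (Q = Add(-4, Mul(Rational(1, 5), 1)) = Add(-4, Rational(1, 5)) = Rational(-19, 5) ≈ -3.8000)
Function('z')(k, B) = Mul(Rational(-19, 5), k) (Function('z')(k, B) = Mul(k, Rational(-19, 5)) = Mul(Rational(-19, 5), k))
Mul(Add(192, Mul(-1, -300)), Function('z')(10, 7)) = Mul(Add(192, Mul(-1, -300)), Mul(Rational(-19, 5), 10)) = Mul(Add(192, 300), -38) = Mul(492, -38) = -18696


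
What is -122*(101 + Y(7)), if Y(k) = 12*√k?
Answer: -12322 - 1464*√7 ≈ -16195.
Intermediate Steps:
-122*(101 + Y(7)) = -122*(101 + 12*√7) = -12322 - 1464*√7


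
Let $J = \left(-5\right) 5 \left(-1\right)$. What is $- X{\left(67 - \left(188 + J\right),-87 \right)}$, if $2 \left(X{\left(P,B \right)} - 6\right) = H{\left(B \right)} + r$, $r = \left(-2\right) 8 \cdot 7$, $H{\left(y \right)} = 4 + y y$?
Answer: $- \frac{7473}{2} \approx -3736.5$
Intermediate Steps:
$H{\left(y \right)} = 4 + y^{2}$
$J = 25$ ($J = \left(-25\right) \left(-1\right) = 25$)
$r = -112$ ($r = \left(-16\right) 7 = -112$)
$X{\left(P,B \right)} = -48 + \frac{B^{2}}{2}$ ($X{\left(P,B \right)} = 6 + \frac{\left(4 + B^{2}\right) - 112}{2} = 6 + \frac{-108 + B^{2}}{2} = 6 + \left(-54 + \frac{B^{2}}{2}\right) = -48 + \frac{B^{2}}{2}$)
$- X{\left(67 - \left(188 + J\right),-87 \right)} = - (-48 + \frac{\left(-87\right)^{2}}{2}) = - (-48 + \frac{1}{2} \cdot 7569) = - (-48 + \frac{7569}{2}) = \left(-1\right) \frac{7473}{2} = - \frac{7473}{2}$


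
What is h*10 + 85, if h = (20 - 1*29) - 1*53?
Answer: -535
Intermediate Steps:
h = -62 (h = (20 - 29) - 53 = -9 - 53 = -62)
h*10 + 85 = -62*10 + 85 = -620 + 85 = -535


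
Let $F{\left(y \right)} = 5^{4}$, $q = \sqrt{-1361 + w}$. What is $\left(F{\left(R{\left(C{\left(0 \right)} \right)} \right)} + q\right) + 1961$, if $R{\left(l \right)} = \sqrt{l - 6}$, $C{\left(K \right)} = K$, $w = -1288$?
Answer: $2586 + i \sqrt{2649} \approx 2586.0 + 51.468 i$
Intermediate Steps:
$q = i \sqrt{2649}$ ($q = \sqrt{-1361 - 1288} = \sqrt{-2649} = i \sqrt{2649} \approx 51.468 i$)
$R{\left(l \right)} = \sqrt{-6 + l}$
$F{\left(y \right)} = 625$
$\left(F{\left(R{\left(C{\left(0 \right)} \right)} \right)} + q\right) + 1961 = \left(625 + i \sqrt{2649}\right) + 1961 = 2586 + i \sqrt{2649}$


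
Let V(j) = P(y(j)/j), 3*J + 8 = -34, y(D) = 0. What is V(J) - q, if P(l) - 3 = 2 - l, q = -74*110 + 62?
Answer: 8083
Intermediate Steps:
J = -14 (J = -8/3 + (⅓)*(-34) = -8/3 - 34/3 = -14)
q = -8078 (q = -8140 + 62 = -8078)
P(l) = 5 - l (P(l) = 3 + (2 - l) = 5 - l)
V(j) = 5 (V(j) = 5 - 0/j = 5 - 1*0 = 5 + 0 = 5)
V(J) - q = 5 - 1*(-8078) = 5 + 8078 = 8083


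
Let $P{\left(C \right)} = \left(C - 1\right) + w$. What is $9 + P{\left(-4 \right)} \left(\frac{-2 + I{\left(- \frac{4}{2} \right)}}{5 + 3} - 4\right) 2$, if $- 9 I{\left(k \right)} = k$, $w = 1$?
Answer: $\frac{385}{9} \approx 42.778$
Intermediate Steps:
$I{\left(k \right)} = - \frac{k}{9}$
$P{\left(C \right)} = C$ ($P{\left(C \right)} = \left(C - 1\right) + 1 = \left(-1 + C\right) + 1 = C$)
$9 + P{\left(-4 \right)} \left(\frac{-2 + I{\left(- \frac{4}{2} \right)}}{5 + 3} - 4\right) 2 = 9 - 4 \left(\frac{-2 - \frac{\left(-4\right) \frac{1}{2}}{9}}{5 + 3} - 4\right) 2 = 9 - 4 \left(\frac{-2 - \frac{\left(-4\right) \frac{1}{2}}{9}}{8} - 4\right) 2 = 9 - 4 \left(\left(-2 - - \frac{2}{9}\right) \frac{1}{8} - 4\right) 2 = 9 - 4 \left(\left(-2 + \frac{2}{9}\right) \frac{1}{8} - 4\right) 2 = 9 - 4 \left(\left(- \frac{16}{9}\right) \frac{1}{8} - 4\right) 2 = 9 - 4 \left(- \frac{2}{9} - 4\right) 2 = 9 - 4 \left(\left(- \frac{38}{9}\right) 2\right) = 9 - - \frac{304}{9} = 9 + \frac{304}{9} = \frac{385}{9}$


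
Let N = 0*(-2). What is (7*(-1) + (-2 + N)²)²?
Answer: 9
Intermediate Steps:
N = 0
(7*(-1) + (-2 + N)²)² = (7*(-1) + (-2 + 0)²)² = (-7 + (-2)²)² = (-7 + 4)² = (-3)² = 9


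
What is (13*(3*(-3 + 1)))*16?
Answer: -1248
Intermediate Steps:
(13*(3*(-3 + 1)))*16 = (13*(3*(-2)))*16 = (13*(-6))*16 = -78*16 = -1248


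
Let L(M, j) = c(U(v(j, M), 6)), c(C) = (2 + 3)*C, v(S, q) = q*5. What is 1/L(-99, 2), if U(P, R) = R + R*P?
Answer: -1/14820 ≈ -6.7476e-5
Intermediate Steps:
v(S, q) = 5*q
U(P, R) = R + P*R
c(C) = 5*C
L(M, j) = 30 + 150*M (L(M, j) = 5*(6*(1 + 5*M)) = 5*(6 + 30*M) = 30 + 150*M)
1/L(-99, 2) = 1/(30 + 150*(-99)) = 1/(30 - 14850) = 1/(-14820) = -1/14820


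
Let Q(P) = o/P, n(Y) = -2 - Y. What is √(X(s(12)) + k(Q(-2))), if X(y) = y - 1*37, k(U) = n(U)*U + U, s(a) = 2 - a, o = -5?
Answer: I*√223/2 ≈ 7.4666*I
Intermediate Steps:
Q(P) = -5/P
k(U) = U + U*(-2 - U) (k(U) = (-2 - U)*U + U = U*(-2 - U) + U = U + U*(-2 - U))
X(y) = -37 + y (X(y) = y - 37 = -37 + y)
√(X(s(12)) + k(Q(-2))) = √((-37 + (2 - 1*12)) - (-5/(-2))*(1 - 5/(-2))) = √((-37 + (2 - 12)) - (-5*(-½))*(1 - 5*(-½))) = √((-37 - 10) - 1*5/2*(1 + 5/2)) = √(-47 - 1*5/2*7/2) = √(-47 - 35/4) = √(-223/4) = I*√223/2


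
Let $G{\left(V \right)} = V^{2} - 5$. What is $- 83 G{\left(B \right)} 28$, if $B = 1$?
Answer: $9296$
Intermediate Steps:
$G{\left(V \right)} = -5 + V^{2}$
$- 83 G{\left(B \right)} 28 = - 83 \left(-5 + 1^{2}\right) 28 = - 83 \left(-5 + 1\right) 28 = \left(-83\right) \left(-4\right) 28 = 332 \cdot 28 = 9296$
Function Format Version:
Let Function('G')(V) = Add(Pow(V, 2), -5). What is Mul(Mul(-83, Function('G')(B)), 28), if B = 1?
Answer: 9296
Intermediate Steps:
Function('G')(V) = Add(-5, Pow(V, 2))
Mul(Mul(-83, Function('G')(B)), 28) = Mul(Mul(-83, Add(-5, Pow(1, 2))), 28) = Mul(Mul(-83, Add(-5, 1)), 28) = Mul(Mul(-83, -4), 28) = Mul(332, 28) = 9296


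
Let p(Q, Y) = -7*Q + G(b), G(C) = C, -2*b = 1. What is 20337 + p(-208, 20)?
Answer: 43585/2 ≈ 21793.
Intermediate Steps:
b = -½ (b = -½*1 = -½ ≈ -0.50000)
p(Q, Y) = -½ - 7*Q (p(Q, Y) = -7*Q - ½ = -½ - 7*Q)
20337 + p(-208, 20) = 20337 + (-½ - 7*(-208)) = 20337 + (-½ + 1456) = 20337 + 2911/2 = 43585/2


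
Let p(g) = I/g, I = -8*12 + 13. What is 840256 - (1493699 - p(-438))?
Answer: -286207951/438 ≈ -6.5344e+5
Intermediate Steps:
I = -83 (I = -96 + 13 = -83)
p(g) = -83/g
840256 - (1493699 - p(-438)) = 840256 - (1493699 - (-83)/(-438)) = 840256 - (1493699 - (-83)*(-1)/438) = 840256 - (1493699 - 1*83/438) = 840256 - (1493699 - 83/438) = 840256 - 1*654240079/438 = 840256 - 654240079/438 = -286207951/438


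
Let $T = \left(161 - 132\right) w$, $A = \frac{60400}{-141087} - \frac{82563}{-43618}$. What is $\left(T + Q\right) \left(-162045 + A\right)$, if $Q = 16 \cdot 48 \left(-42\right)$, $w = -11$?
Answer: $\frac{32483953559976969175}{6153932766} \approx 5.2786 \cdot 10^{9}$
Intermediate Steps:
$A = \frac{9014038781}{6153932766}$ ($A = 60400 \left(- \frac{1}{141087}\right) - - \frac{82563}{43618} = - \frac{60400}{141087} + \frac{82563}{43618} = \frac{9014038781}{6153932766} \approx 1.4648$)
$T = -319$ ($T = \left(161 - 132\right) \left(-11\right) = 29 \left(-11\right) = -319$)
$Q = -32256$ ($Q = 768 \left(-42\right) = -32256$)
$\left(T + Q\right) \left(-162045 + A\right) = \left(-319 - 32256\right) \left(-162045 + \frac{9014038781}{6153932766}\right) = \left(-32575\right) \left(- \frac{997205021027689}{6153932766}\right) = \frac{32483953559976969175}{6153932766}$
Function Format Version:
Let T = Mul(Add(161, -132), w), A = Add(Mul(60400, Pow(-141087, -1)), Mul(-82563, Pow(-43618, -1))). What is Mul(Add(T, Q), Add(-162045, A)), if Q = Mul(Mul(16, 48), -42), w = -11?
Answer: Rational(32483953559976969175, 6153932766) ≈ 5.2786e+9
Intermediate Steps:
A = Rational(9014038781, 6153932766) (A = Add(Mul(60400, Rational(-1, 141087)), Mul(-82563, Rational(-1, 43618))) = Add(Rational(-60400, 141087), Rational(82563, 43618)) = Rational(9014038781, 6153932766) ≈ 1.4648)
T = -319 (T = Mul(Add(161, -132), -11) = Mul(29, -11) = -319)
Q = -32256 (Q = Mul(768, -42) = -32256)
Mul(Add(T, Q), Add(-162045, A)) = Mul(Add(-319, -32256), Add(-162045, Rational(9014038781, 6153932766))) = Mul(-32575, Rational(-997205021027689, 6153932766)) = Rational(32483953559976969175, 6153932766)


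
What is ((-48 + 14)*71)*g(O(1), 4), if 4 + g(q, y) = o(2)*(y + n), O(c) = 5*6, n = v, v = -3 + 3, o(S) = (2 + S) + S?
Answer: -48280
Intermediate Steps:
o(S) = 2 + 2*S
v = 0
n = 0
O(c) = 30
g(q, y) = -4 + 6*y (g(q, y) = -4 + (2 + 2*2)*(y + 0) = -4 + (2 + 4)*y = -4 + 6*y)
((-48 + 14)*71)*g(O(1), 4) = ((-48 + 14)*71)*(-4 + 6*4) = (-34*71)*(-4 + 24) = -2414*20 = -48280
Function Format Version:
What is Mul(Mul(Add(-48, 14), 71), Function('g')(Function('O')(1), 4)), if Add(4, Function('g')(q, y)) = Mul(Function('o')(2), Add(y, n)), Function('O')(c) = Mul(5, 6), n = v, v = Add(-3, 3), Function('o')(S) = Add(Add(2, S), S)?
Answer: -48280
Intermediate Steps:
Function('o')(S) = Add(2, Mul(2, S))
v = 0
n = 0
Function('O')(c) = 30
Function('g')(q, y) = Add(-4, Mul(6, y)) (Function('g')(q, y) = Add(-4, Mul(Add(2, Mul(2, 2)), Add(y, 0))) = Add(-4, Mul(Add(2, 4), y)) = Add(-4, Mul(6, y)))
Mul(Mul(Add(-48, 14), 71), Function('g')(Function('O')(1), 4)) = Mul(Mul(Add(-48, 14), 71), Add(-4, Mul(6, 4))) = Mul(Mul(-34, 71), Add(-4, 24)) = Mul(-2414, 20) = -48280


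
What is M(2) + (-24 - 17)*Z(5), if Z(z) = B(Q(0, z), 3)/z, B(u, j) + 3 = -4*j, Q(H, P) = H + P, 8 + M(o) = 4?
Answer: 119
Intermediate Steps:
M(o) = -4 (M(o) = -8 + 4 = -4)
B(u, j) = -3 - 4*j
Z(z) = -15/z (Z(z) = (-3 - 4*3)/z = (-3 - 12)/z = -15/z)
M(2) + (-24 - 17)*Z(5) = -4 + (-24 - 17)*(-15/5) = -4 - (-615)/5 = -4 - 41*(-3) = -4 + 123 = 119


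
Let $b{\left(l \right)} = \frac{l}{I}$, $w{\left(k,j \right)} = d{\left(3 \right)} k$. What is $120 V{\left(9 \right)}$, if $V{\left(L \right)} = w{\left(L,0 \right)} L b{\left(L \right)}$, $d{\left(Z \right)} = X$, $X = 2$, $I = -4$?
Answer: $-43740$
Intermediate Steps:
$d{\left(Z \right)} = 2$
$w{\left(k,j \right)} = 2 k$
$b{\left(l \right)} = - \frac{l}{4}$ ($b{\left(l \right)} = \frac{l}{-4} = l \left(- \frac{1}{4}\right) = - \frac{l}{4}$)
$V{\left(L \right)} = - \frac{L^{3}}{2}$ ($V{\left(L \right)} = 2 L L \left(- \frac{L}{4}\right) = 2 L^{2} \left(- \frac{L}{4}\right) = - \frac{L^{3}}{2}$)
$120 V{\left(9 \right)} = 120 \left(- \frac{9^{3}}{2}\right) = 120 \left(\left(- \frac{1}{2}\right) 729\right) = 120 \left(- \frac{729}{2}\right) = -43740$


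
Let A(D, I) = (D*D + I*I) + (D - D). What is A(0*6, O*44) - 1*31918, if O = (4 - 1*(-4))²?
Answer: 7897938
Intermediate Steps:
O = 64 (O = (4 + 4)² = 8² = 64)
A(D, I) = D² + I² (A(D, I) = (D² + I²) + 0 = D² + I²)
A(0*6, O*44) - 1*31918 = ((0*6)² + (64*44)²) - 1*31918 = (0² + 2816²) - 31918 = (0 + 7929856) - 31918 = 7929856 - 31918 = 7897938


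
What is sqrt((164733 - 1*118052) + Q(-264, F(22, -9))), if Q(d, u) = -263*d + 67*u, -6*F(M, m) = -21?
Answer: 3*sqrt(51710)/2 ≈ 341.10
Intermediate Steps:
F(M, m) = 7/2 (F(M, m) = -1/6*(-21) = 7/2)
sqrt((164733 - 1*118052) + Q(-264, F(22, -9))) = sqrt((164733 - 1*118052) + (-263*(-264) + 67*(7/2))) = sqrt((164733 - 118052) + (69432 + 469/2)) = sqrt(46681 + 139333/2) = sqrt(232695/2) = 3*sqrt(51710)/2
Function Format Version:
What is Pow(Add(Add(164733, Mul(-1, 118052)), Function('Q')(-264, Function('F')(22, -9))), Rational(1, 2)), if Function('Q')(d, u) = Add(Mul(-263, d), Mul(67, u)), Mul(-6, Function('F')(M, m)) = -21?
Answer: Mul(Rational(3, 2), Pow(51710, Rational(1, 2))) ≈ 341.10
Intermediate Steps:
Function('F')(M, m) = Rational(7, 2) (Function('F')(M, m) = Mul(Rational(-1, 6), -21) = Rational(7, 2))
Pow(Add(Add(164733, Mul(-1, 118052)), Function('Q')(-264, Function('F')(22, -9))), Rational(1, 2)) = Pow(Add(Add(164733, Mul(-1, 118052)), Add(Mul(-263, -264), Mul(67, Rational(7, 2)))), Rational(1, 2)) = Pow(Add(Add(164733, -118052), Add(69432, Rational(469, 2))), Rational(1, 2)) = Pow(Add(46681, Rational(139333, 2)), Rational(1, 2)) = Pow(Rational(232695, 2), Rational(1, 2)) = Mul(Rational(3, 2), Pow(51710, Rational(1, 2)))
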